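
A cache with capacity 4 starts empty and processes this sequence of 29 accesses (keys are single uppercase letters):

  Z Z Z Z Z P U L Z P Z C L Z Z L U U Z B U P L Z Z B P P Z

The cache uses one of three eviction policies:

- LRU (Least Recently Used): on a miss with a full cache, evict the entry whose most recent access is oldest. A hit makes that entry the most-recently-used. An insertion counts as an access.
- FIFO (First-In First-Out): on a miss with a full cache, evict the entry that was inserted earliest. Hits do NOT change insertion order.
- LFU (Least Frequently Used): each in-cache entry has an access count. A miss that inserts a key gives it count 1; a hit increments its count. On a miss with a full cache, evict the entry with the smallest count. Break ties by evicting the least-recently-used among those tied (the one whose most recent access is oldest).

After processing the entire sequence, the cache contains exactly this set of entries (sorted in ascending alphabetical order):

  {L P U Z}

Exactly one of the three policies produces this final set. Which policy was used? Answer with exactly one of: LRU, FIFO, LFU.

Simulating under each policy and comparing final sets:
  LRU: final set = {B L P Z} -> differs
  FIFO: final set = {B L P Z} -> differs
  LFU: final set = {L P U Z} -> MATCHES target
Only LFU produces the target set.

Answer: LFU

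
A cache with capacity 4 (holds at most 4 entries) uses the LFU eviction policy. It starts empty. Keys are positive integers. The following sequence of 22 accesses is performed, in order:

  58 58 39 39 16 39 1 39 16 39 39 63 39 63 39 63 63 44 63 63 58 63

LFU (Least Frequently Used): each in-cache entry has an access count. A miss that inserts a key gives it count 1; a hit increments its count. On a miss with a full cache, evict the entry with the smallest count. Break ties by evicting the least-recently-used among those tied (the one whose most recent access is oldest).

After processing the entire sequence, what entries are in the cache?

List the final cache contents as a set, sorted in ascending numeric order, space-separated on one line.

Answer: 16 39 58 63

Derivation:
LFU simulation (capacity=4):
  1. access 58: MISS. Cache: [58(c=1)]
  2. access 58: HIT, count now 2. Cache: [58(c=2)]
  3. access 39: MISS. Cache: [39(c=1) 58(c=2)]
  4. access 39: HIT, count now 2. Cache: [58(c=2) 39(c=2)]
  5. access 16: MISS. Cache: [16(c=1) 58(c=2) 39(c=2)]
  6. access 39: HIT, count now 3. Cache: [16(c=1) 58(c=2) 39(c=3)]
  7. access 1: MISS. Cache: [16(c=1) 1(c=1) 58(c=2) 39(c=3)]
  8. access 39: HIT, count now 4. Cache: [16(c=1) 1(c=1) 58(c=2) 39(c=4)]
  9. access 16: HIT, count now 2. Cache: [1(c=1) 58(c=2) 16(c=2) 39(c=4)]
  10. access 39: HIT, count now 5. Cache: [1(c=1) 58(c=2) 16(c=2) 39(c=5)]
  11. access 39: HIT, count now 6. Cache: [1(c=1) 58(c=2) 16(c=2) 39(c=6)]
  12. access 63: MISS, evict 1(c=1). Cache: [63(c=1) 58(c=2) 16(c=2) 39(c=6)]
  13. access 39: HIT, count now 7. Cache: [63(c=1) 58(c=2) 16(c=2) 39(c=7)]
  14. access 63: HIT, count now 2. Cache: [58(c=2) 16(c=2) 63(c=2) 39(c=7)]
  15. access 39: HIT, count now 8. Cache: [58(c=2) 16(c=2) 63(c=2) 39(c=8)]
  16. access 63: HIT, count now 3. Cache: [58(c=2) 16(c=2) 63(c=3) 39(c=8)]
  17. access 63: HIT, count now 4. Cache: [58(c=2) 16(c=2) 63(c=4) 39(c=8)]
  18. access 44: MISS, evict 58(c=2). Cache: [44(c=1) 16(c=2) 63(c=4) 39(c=8)]
  19. access 63: HIT, count now 5. Cache: [44(c=1) 16(c=2) 63(c=5) 39(c=8)]
  20. access 63: HIT, count now 6. Cache: [44(c=1) 16(c=2) 63(c=6) 39(c=8)]
  21. access 58: MISS, evict 44(c=1). Cache: [58(c=1) 16(c=2) 63(c=6) 39(c=8)]
  22. access 63: HIT, count now 7. Cache: [58(c=1) 16(c=2) 63(c=7) 39(c=8)]
Total: 15 hits, 7 misses, 3 evictions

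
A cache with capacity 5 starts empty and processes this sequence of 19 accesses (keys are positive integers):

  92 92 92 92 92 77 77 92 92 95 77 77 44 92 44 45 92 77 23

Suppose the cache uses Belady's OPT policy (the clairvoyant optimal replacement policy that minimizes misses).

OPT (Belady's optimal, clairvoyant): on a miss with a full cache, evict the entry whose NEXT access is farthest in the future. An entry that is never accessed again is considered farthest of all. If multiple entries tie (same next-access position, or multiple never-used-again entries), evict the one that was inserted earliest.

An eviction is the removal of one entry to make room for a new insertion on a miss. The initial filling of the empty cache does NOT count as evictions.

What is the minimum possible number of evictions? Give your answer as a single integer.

OPT (Belady) simulation (capacity=5):
  1. access 92: MISS. Cache: [92]
  2. access 92: HIT. Next use of 92: step 3. Cache: [92]
  3. access 92: HIT. Next use of 92: step 4. Cache: [92]
  4. access 92: HIT. Next use of 92: step 5. Cache: [92]
  5. access 92: HIT. Next use of 92: step 8. Cache: [92]
  6. access 77: MISS. Cache: [92 77]
  7. access 77: HIT. Next use of 77: step 11. Cache: [92 77]
  8. access 92: HIT. Next use of 92: step 9. Cache: [92 77]
  9. access 92: HIT. Next use of 92: step 14. Cache: [92 77]
  10. access 95: MISS. Cache: [92 77 95]
  11. access 77: HIT. Next use of 77: step 12. Cache: [92 77 95]
  12. access 77: HIT. Next use of 77: step 18. Cache: [92 77 95]
  13. access 44: MISS. Cache: [92 77 95 44]
  14. access 92: HIT. Next use of 92: step 17. Cache: [92 77 95 44]
  15. access 44: HIT. Next use of 44: never. Cache: [92 77 95 44]
  16. access 45: MISS. Cache: [92 77 95 44 45]
  17. access 92: HIT. Next use of 92: never. Cache: [92 77 95 44 45]
  18. access 77: HIT. Next use of 77: never. Cache: [92 77 95 44 45]
  19. access 23: MISS, evict 92 (next use: never). Cache: [77 95 44 45 23]
Total: 13 hits, 6 misses, 1 evictions

Answer: 1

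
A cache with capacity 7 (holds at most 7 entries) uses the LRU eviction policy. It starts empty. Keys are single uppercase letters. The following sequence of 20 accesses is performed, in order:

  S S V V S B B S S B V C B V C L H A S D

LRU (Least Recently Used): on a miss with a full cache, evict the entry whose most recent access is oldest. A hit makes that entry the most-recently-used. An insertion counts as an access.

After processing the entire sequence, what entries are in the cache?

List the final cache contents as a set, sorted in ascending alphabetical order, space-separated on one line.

LRU simulation (capacity=7):
  1. access S: MISS. Cache (LRU->MRU): [S]
  2. access S: HIT. Cache (LRU->MRU): [S]
  3. access V: MISS. Cache (LRU->MRU): [S V]
  4. access V: HIT. Cache (LRU->MRU): [S V]
  5. access S: HIT. Cache (LRU->MRU): [V S]
  6. access B: MISS. Cache (LRU->MRU): [V S B]
  7. access B: HIT. Cache (LRU->MRU): [V S B]
  8. access S: HIT. Cache (LRU->MRU): [V B S]
  9. access S: HIT. Cache (LRU->MRU): [V B S]
  10. access B: HIT. Cache (LRU->MRU): [V S B]
  11. access V: HIT. Cache (LRU->MRU): [S B V]
  12. access C: MISS. Cache (LRU->MRU): [S B V C]
  13. access B: HIT. Cache (LRU->MRU): [S V C B]
  14. access V: HIT. Cache (LRU->MRU): [S C B V]
  15. access C: HIT. Cache (LRU->MRU): [S B V C]
  16. access L: MISS. Cache (LRU->MRU): [S B V C L]
  17. access H: MISS. Cache (LRU->MRU): [S B V C L H]
  18. access A: MISS. Cache (LRU->MRU): [S B V C L H A]
  19. access S: HIT. Cache (LRU->MRU): [B V C L H A S]
  20. access D: MISS, evict B. Cache (LRU->MRU): [V C L H A S D]
Total: 12 hits, 8 misses, 1 evictions

Answer: A C D H L S V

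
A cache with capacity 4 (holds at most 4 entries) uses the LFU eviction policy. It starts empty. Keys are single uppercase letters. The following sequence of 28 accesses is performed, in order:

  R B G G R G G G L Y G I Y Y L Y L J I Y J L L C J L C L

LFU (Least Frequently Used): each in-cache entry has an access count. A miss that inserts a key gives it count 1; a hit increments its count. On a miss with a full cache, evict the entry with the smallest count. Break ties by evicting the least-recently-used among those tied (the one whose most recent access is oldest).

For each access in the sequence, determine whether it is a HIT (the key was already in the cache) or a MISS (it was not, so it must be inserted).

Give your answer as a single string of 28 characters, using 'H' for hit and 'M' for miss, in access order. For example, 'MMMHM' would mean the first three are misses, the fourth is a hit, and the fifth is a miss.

LFU simulation (capacity=4):
  1. access R: MISS. Cache: [R(c=1)]
  2. access B: MISS. Cache: [R(c=1) B(c=1)]
  3. access G: MISS. Cache: [R(c=1) B(c=1) G(c=1)]
  4. access G: HIT, count now 2. Cache: [R(c=1) B(c=1) G(c=2)]
  5. access R: HIT, count now 2. Cache: [B(c=1) G(c=2) R(c=2)]
  6. access G: HIT, count now 3. Cache: [B(c=1) R(c=2) G(c=3)]
  7. access G: HIT, count now 4. Cache: [B(c=1) R(c=2) G(c=4)]
  8. access G: HIT, count now 5. Cache: [B(c=1) R(c=2) G(c=5)]
  9. access L: MISS. Cache: [B(c=1) L(c=1) R(c=2) G(c=5)]
  10. access Y: MISS, evict B(c=1). Cache: [L(c=1) Y(c=1) R(c=2) G(c=5)]
  11. access G: HIT, count now 6. Cache: [L(c=1) Y(c=1) R(c=2) G(c=6)]
  12. access I: MISS, evict L(c=1). Cache: [Y(c=1) I(c=1) R(c=2) G(c=6)]
  13. access Y: HIT, count now 2. Cache: [I(c=1) R(c=2) Y(c=2) G(c=6)]
  14. access Y: HIT, count now 3. Cache: [I(c=1) R(c=2) Y(c=3) G(c=6)]
  15. access L: MISS, evict I(c=1). Cache: [L(c=1) R(c=2) Y(c=3) G(c=6)]
  16. access Y: HIT, count now 4. Cache: [L(c=1) R(c=2) Y(c=4) G(c=6)]
  17. access L: HIT, count now 2. Cache: [R(c=2) L(c=2) Y(c=4) G(c=6)]
  18. access J: MISS, evict R(c=2). Cache: [J(c=1) L(c=2) Y(c=4) G(c=6)]
  19. access I: MISS, evict J(c=1). Cache: [I(c=1) L(c=2) Y(c=4) G(c=6)]
  20. access Y: HIT, count now 5. Cache: [I(c=1) L(c=2) Y(c=5) G(c=6)]
  21. access J: MISS, evict I(c=1). Cache: [J(c=1) L(c=2) Y(c=5) G(c=6)]
  22. access L: HIT, count now 3. Cache: [J(c=1) L(c=3) Y(c=5) G(c=6)]
  23. access L: HIT, count now 4. Cache: [J(c=1) L(c=4) Y(c=5) G(c=6)]
  24. access C: MISS, evict J(c=1). Cache: [C(c=1) L(c=4) Y(c=5) G(c=6)]
  25. access J: MISS, evict C(c=1). Cache: [J(c=1) L(c=4) Y(c=5) G(c=6)]
  26. access L: HIT, count now 5. Cache: [J(c=1) Y(c=5) L(c=5) G(c=6)]
  27. access C: MISS, evict J(c=1). Cache: [C(c=1) Y(c=5) L(c=5) G(c=6)]
  28. access L: HIT, count now 6. Cache: [C(c=1) Y(c=5) G(c=6) L(c=6)]
Total: 15 hits, 13 misses, 9 evictions

Answer: MMMHHHHHMMHMHHMHHMMHMHHMMHMH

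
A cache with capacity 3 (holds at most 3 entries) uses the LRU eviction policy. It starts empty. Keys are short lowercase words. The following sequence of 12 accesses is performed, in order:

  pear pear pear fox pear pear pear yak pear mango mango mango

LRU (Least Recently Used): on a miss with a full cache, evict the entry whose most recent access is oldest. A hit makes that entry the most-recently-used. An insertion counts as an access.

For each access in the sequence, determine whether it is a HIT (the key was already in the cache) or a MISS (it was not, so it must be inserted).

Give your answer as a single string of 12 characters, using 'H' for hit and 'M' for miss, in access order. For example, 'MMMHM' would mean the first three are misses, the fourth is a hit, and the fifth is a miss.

LRU simulation (capacity=3):
  1. access pear: MISS. Cache (LRU->MRU): [pear]
  2. access pear: HIT. Cache (LRU->MRU): [pear]
  3. access pear: HIT. Cache (LRU->MRU): [pear]
  4. access fox: MISS. Cache (LRU->MRU): [pear fox]
  5. access pear: HIT. Cache (LRU->MRU): [fox pear]
  6. access pear: HIT. Cache (LRU->MRU): [fox pear]
  7. access pear: HIT. Cache (LRU->MRU): [fox pear]
  8. access yak: MISS. Cache (LRU->MRU): [fox pear yak]
  9. access pear: HIT. Cache (LRU->MRU): [fox yak pear]
  10. access mango: MISS, evict fox. Cache (LRU->MRU): [yak pear mango]
  11. access mango: HIT. Cache (LRU->MRU): [yak pear mango]
  12. access mango: HIT. Cache (LRU->MRU): [yak pear mango]
Total: 8 hits, 4 misses, 1 evictions

Answer: MHHMHHHMHMHH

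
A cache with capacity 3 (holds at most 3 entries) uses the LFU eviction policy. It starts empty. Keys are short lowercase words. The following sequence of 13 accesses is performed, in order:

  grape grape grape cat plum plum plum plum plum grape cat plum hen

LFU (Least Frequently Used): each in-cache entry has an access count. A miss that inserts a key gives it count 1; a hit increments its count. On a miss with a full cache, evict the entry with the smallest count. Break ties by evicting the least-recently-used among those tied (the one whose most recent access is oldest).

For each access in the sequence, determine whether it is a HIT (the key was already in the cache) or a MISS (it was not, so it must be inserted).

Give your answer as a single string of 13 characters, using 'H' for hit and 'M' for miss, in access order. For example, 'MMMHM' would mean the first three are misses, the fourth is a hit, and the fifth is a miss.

Answer: MHHMMHHHHHHHM

Derivation:
LFU simulation (capacity=3):
  1. access grape: MISS. Cache: [grape(c=1)]
  2. access grape: HIT, count now 2. Cache: [grape(c=2)]
  3. access grape: HIT, count now 3. Cache: [grape(c=3)]
  4. access cat: MISS. Cache: [cat(c=1) grape(c=3)]
  5. access plum: MISS. Cache: [cat(c=1) plum(c=1) grape(c=3)]
  6. access plum: HIT, count now 2. Cache: [cat(c=1) plum(c=2) grape(c=3)]
  7. access plum: HIT, count now 3. Cache: [cat(c=1) grape(c=3) plum(c=3)]
  8. access plum: HIT, count now 4. Cache: [cat(c=1) grape(c=3) plum(c=4)]
  9. access plum: HIT, count now 5. Cache: [cat(c=1) grape(c=3) plum(c=5)]
  10. access grape: HIT, count now 4. Cache: [cat(c=1) grape(c=4) plum(c=5)]
  11. access cat: HIT, count now 2. Cache: [cat(c=2) grape(c=4) plum(c=5)]
  12. access plum: HIT, count now 6. Cache: [cat(c=2) grape(c=4) plum(c=6)]
  13. access hen: MISS, evict cat(c=2). Cache: [hen(c=1) grape(c=4) plum(c=6)]
Total: 9 hits, 4 misses, 1 evictions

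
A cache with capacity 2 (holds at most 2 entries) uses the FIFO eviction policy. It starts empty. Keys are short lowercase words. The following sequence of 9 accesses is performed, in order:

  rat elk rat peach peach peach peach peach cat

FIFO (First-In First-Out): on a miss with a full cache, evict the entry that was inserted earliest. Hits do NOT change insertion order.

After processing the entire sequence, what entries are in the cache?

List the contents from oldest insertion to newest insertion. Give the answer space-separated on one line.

FIFO simulation (capacity=2):
  1. access rat: MISS. Cache (old->new): [rat]
  2. access elk: MISS. Cache (old->new): [rat elk]
  3. access rat: HIT. Cache (old->new): [rat elk]
  4. access peach: MISS, evict rat. Cache (old->new): [elk peach]
  5. access peach: HIT. Cache (old->new): [elk peach]
  6. access peach: HIT. Cache (old->new): [elk peach]
  7. access peach: HIT. Cache (old->new): [elk peach]
  8. access peach: HIT. Cache (old->new): [elk peach]
  9. access cat: MISS, evict elk. Cache (old->new): [peach cat]
Total: 5 hits, 4 misses, 2 evictions

Answer: peach cat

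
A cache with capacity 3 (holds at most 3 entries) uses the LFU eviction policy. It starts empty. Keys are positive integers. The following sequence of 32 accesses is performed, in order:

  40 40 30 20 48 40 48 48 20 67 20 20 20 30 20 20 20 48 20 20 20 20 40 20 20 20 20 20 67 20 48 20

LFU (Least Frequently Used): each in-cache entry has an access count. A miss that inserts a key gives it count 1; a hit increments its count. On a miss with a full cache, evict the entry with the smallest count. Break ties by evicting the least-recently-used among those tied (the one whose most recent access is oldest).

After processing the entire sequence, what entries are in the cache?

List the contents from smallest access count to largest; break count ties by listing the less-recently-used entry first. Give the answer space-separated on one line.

LFU simulation (capacity=3):
  1. access 40: MISS. Cache: [40(c=1)]
  2. access 40: HIT, count now 2. Cache: [40(c=2)]
  3. access 30: MISS. Cache: [30(c=1) 40(c=2)]
  4. access 20: MISS. Cache: [30(c=1) 20(c=1) 40(c=2)]
  5. access 48: MISS, evict 30(c=1). Cache: [20(c=1) 48(c=1) 40(c=2)]
  6. access 40: HIT, count now 3. Cache: [20(c=1) 48(c=1) 40(c=3)]
  7. access 48: HIT, count now 2. Cache: [20(c=1) 48(c=2) 40(c=3)]
  8. access 48: HIT, count now 3. Cache: [20(c=1) 40(c=3) 48(c=3)]
  9. access 20: HIT, count now 2. Cache: [20(c=2) 40(c=3) 48(c=3)]
  10. access 67: MISS, evict 20(c=2). Cache: [67(c=1) 40(c=3) 48(c=3)]
  11. access 20: MISS, evict 67(c=1). Cache: [20(c=1) 40(c=3) 48(c=3)]
  12. access 20: HIT, count now 2. Cache: [20(c=2) 40(c=3) 48(c=3)]
  13. access 20: HIT, count now 3. Cache: [40(c=3) 48(c=3) 20(c=3)]
  14. access 30: MISS, evict 40(c=3). Cache: [30(c=1) 48(c=3) 20(c=3)]
  15. access 20: HIT, count now 4. Cache: [30(c=1) 48(c=3) 20(c=4)]
  16. access 20: HIT, count now 5. Cache: [30(c=1) 48(c=3) 20(c=5)]
  17. access 20: HIT, count now 6. Cache: [30(c=1) 48(c=3) 20(c=6)]
  18. access 48: HIT, count now 4. Cache: [30(c=1) 48(c=4) 20(c=6)]
  19. access 20: HIT, count now 7. Cache: [30(c=1) 48(c=4) 20(c=7)]
  20. access 20: HIT, count now 8. Cache: [30(c=1) 48(c=4) 20(c=8)]
  21. access 20: HIT, count now 9. Cache: [30(c=1) 48(c=4) 20(c=9)]
  22. access 20: HIT, count now 10. Cache: [30(c=1) 48(c=4) 20(c=10)]
  23. access 40: MISS, evict 30(c=1). Cache: [40(c=1) 48(c=4) 20(c=10)]
  24. access 20: HIT, count now 11. Cache: [40(c=1) 48(c=4) 20(c=11)]
  25. access 20: HIT, count now 12. Cache: [40(c=1) 48(c=4) 20(c=12)]
  26. access 20: HIT, count now 13. Cache: [40(c=1) 48(c=4) 20(c=13)]
  27. access 20: HIT, count now 14. Cache: [40(c=1) 48(c=4) 20(c=14)]
  28. access 20: HIT, count now 15. Cache: [40(c=1) 48(c=4) 20(c=15)]
  29. access 67: MISS, evict 40(c=1). Cache: [67(c=1) 48(c=4) 20(c=15)]
  30. access 20: HIT, count now 16. Cache: [67(c=1) 48(c=4) 20(c=16)]
  31. access 48: HIT, count now 5. Cache: [67(c=1) 48(c=5) 20(c=16)]
  32. access 20: HIT, count now 17. Cache: [67(c=1) 48(c=5) 20(c=17)]
Total: 23 hits, 9 misses, 6 evictions

Answer: 67 48 20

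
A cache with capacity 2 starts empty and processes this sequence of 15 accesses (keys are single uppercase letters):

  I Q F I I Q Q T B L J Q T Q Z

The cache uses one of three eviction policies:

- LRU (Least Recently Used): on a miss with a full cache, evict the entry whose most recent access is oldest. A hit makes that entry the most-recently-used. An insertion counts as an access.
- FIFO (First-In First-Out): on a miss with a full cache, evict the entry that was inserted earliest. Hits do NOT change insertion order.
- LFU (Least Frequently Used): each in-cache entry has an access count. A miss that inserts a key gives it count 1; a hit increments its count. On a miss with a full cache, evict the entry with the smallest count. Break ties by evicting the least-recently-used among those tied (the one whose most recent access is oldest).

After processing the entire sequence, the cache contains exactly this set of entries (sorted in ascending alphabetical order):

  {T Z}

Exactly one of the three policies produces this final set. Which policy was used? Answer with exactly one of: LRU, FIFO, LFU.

Simulating under each policy and comparing final sets:
  LRU: final set = {Q Z} -> differs
  FIFO: final set = {T Z} -> MATCHES target
  LFU: final set = {Q Z} -> differs
Only FIFO produces the target set.

Answer: FIFO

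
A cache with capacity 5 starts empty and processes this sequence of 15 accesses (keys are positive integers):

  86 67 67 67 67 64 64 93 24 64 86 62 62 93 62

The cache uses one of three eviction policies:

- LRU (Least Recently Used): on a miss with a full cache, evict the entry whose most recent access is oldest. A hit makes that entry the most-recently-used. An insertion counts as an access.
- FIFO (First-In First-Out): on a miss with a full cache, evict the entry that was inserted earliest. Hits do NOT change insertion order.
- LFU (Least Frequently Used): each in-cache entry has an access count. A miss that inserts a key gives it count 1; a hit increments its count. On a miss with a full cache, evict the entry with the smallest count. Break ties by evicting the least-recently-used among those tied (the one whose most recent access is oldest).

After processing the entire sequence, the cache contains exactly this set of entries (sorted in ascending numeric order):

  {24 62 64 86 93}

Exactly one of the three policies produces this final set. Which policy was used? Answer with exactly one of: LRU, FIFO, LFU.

Answer: LRU

Derivation:
Simulating under each policy and comparing final sets:
  LRU: final set = {24 62 64 86 93} -> MATCHES target
  FIFO: final set = {24 62 64 67 93} -> differs
  LFU: final set = {62 64 67 86 93} -> differs
Only LRU produces the target set.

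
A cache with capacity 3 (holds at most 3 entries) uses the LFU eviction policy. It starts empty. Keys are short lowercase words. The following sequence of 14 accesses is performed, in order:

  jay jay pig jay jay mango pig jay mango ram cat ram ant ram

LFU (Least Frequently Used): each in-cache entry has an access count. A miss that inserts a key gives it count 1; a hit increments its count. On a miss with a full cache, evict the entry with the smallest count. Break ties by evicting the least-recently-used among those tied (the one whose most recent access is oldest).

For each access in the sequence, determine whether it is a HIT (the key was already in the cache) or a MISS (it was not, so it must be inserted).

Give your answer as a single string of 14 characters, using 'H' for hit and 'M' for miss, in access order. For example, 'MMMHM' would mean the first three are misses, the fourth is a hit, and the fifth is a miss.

LFU simulation (capacity=3):
  1. access jay: MISS. Cache: [jay(c=1)]
  2. access jay: HIT, count now 2. Cache: [jay(c=2)]
  3. access pig: MISS. Cache: [pig(c=1) jay(c=2)]
  4. access jay: HIT, count now 3. Cache: [pig(c=1) jay(c=3)]
  5. access jay: HIT, count now 4. Cache: [pig(c=1) jay(c=4)]
  6. access mango: MISS. Cache: [pig(c=1) mango(c=1) jay(c=4)]
  7. access pig: HIT, count now 2. Cache: [mango(c=1) pig(c=2) jay(c=4)]
  8. access jay: HIT, count now 5. Cache: [mango(c=1) pig(c=2) jay(c=5)]
  9. access mango: HIT, count now 2. Cache: [pig(c=2) mango(c=2) jay(c=5)]
  10. access ram: MISS, evict pig(c=2). Cache: [ram(c=1) mango(c=2) jay(c=5)]
  11. access cat: MISS, evict ram(c=1). Cache: [cat(c=1) mango(c=2) jay(c=5)]
  12. access ram: MISS, evict cat(c=1). Cache: [ram(c=1) mango(c=2) jay(c=5)]
  13. access ant: MISS, evict ram(c=1). Cache: [ant(c=1) mango(c=2) jay(c=5)]
  14. access ram: MISS, evict ant(c=1). Cache: [ram(c=1) mango(c=2) jay(c=5)]
Total: 6 hits, 8 misses, 5 evictions

Answer: MHMHHMHHHMMMMM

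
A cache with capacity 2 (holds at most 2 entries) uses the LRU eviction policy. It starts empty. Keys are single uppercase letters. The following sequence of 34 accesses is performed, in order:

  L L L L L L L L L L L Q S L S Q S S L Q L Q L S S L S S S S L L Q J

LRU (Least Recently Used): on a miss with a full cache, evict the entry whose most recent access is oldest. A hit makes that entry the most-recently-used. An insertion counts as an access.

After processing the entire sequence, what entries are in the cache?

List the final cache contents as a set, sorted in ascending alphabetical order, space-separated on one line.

Answer: J Q

Derivation:
LRU simulation (capacity=2):
  1. access L: MISS. Cache (LRU->MRU): [L]
  2. access L: HIT. Cache (LRU->MRU): [L]
  3. access L: HIT. Cache (LRU->MRU): [L]
  4. access L: HIT. Cache (LRU->MRU): [L]
  5. access L: HIT. Cache (LRU->MRU): [L]
  6. access L: HIT. Cache (LRU->MRU): [L]
  7. access L: HIT. Cache (LRU->MRU): [L]
  8. access L: HIT. Cache (LRU->MRU): [L]
  9. access L: HIT. Cache (LRU->MRU): [L]
  10. access L: HIT. Cache (LRU->MRU): [L]
  11. access L: HIT. Cache (LRU->MRU): [L]
  12. access Q: MISS. Cache (LRU->MRU): [L Q]
  13. access S: MISS, evict L. Cache (LRU->MRU): [Q S]
  14. access L: MISS, evict Q. Cache (LRU->MRU): [S L]
  15. access S: HIT. Cache (LRU->MRU): [L S]
  16. access Q: MISS, evict L. Cache (LRU->MRU): [S Q]
  17. access S: HIT. Cache (LRU->MRU): [Q S]
  18. access S: HIT. Cache (LRU->MRU): [Q S]
  19. access L: MISS, evict Q. Cache (LRU->MRU): [S L]
  20. access Q: MISS, evict S. Cache (LRU->MRU): [L Q]
  21. access L: HIT. Cache (LRU->MRU): [Q L]
  22. access Q: HIT. Cache (LRU->MRU): [L Q]
  23. access L: HIT. Cache (LRU->MRU): [Q L]
  24. access S: MISS, evict Q. Cache (LRU->MRU): [L S]
  25. access S: HIT. Cache (LRU->MRU): [L S]
  26. access L: HIT. Cache (LRU->MRU): [S L]
  27. access S: HIT. Cache (LRU->MRU): [L S]
  28. access S: HIT. Cache (LRU->MRU): [L S]
  29. access S: HIT. Cache (LRU->MRU): [L S]
  30. access S: HIT. Cache (LRU->MRU): [L S]
  31. access L: HIT. Cache (LRU->MRU): [S L]
  32. access L: HIT. Cache (LRU->MRU): [S L]
  33. access Q: MISS, evict S. Cache (LRU->MRU): [L Q]
  34. access J: MISS, evict L. Cache (LRU->MRU): [Q J]
Total: 24 hits, 10 misses, 8 evictions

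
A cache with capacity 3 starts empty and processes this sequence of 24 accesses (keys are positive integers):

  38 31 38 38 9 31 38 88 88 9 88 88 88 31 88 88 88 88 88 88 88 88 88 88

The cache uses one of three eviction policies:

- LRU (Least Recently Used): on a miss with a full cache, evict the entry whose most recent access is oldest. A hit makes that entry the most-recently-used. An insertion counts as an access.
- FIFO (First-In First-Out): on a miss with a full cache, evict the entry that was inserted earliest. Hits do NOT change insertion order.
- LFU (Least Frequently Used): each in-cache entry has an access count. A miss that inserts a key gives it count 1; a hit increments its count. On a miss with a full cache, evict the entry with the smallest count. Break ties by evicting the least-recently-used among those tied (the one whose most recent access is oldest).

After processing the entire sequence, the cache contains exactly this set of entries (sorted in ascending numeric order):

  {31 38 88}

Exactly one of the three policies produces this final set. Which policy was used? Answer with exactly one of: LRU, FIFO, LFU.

Simulating under each policy and comparing final sets:
  LRU: final set = {9 31 88} -> differs
  FIFO: final set = {9 31 88} -> differs
  LFU: final set = {31 38 88} -> MATCHES target
Only LFU produces the target set.

Answer: LFU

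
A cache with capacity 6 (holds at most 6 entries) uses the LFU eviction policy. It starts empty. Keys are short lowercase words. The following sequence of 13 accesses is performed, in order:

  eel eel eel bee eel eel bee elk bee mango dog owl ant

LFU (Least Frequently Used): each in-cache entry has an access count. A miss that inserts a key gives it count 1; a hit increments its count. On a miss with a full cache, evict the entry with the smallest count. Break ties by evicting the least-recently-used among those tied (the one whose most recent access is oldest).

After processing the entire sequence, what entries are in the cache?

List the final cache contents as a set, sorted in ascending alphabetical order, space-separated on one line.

LFU simulation (capacity=6):
  1. access eel: MISS. Cache: [eel(c=1)]
  2. access eel: HIT, count now 2. Cache: [eel(c=2)]
  3. access eel: HIT, count now 3. Cache: [eel(c=3)]
  4. access bee: MISS. Cache: [bee(c=1) eel(c=3)]
  5. access eel: HIT, count now 4. Cache: [bee(c=1) eel(c=4)]
  6. access eel: HIT, count now 5. Cache: [bee(c=1) eel(c=5)]
  7. access bee: HIT, count now 2. Cache: [bee(c=2) eel(c=5)]
  8. access elk: MISS. Cache: [elk(c=1) bee(c=2) eel(c=5)]
  9. access bee: HIT, count now 3. Cache: [elk(c=1) bee(c=3) eel(c=5)]
  10. access mango: MISS. Cache: [elk(c=1) mango(c=1) bee(c=3) eel(c=5)]
  11. access dog: MISS. Cache: [elk(c=1) mango(c=1) dog(c=1) bee(c=3) eel(c=5)]
  12. access owl: MISS. Cache: [elk(c=1) mango(c=1) dog(c=1) owl(c=1) bee(c=3) eel(c=5)]
  13. access ant: MISS, evict elk(c=1). Cache: [mango(c=1) dog(c=1) owl(c=1) ant(c=1) bee(c=3) eel(c=5)]
Total: 6 hits, 7 misses, 1 evictions

Answer: ant bee dog eel mango owl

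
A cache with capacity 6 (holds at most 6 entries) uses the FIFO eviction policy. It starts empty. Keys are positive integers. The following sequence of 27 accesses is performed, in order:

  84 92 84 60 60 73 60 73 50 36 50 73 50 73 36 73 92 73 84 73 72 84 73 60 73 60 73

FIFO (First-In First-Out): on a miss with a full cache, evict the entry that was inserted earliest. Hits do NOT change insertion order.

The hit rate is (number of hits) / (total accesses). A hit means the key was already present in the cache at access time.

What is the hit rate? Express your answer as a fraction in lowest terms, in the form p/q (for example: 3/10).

Answer: 19/27

Derivation:
FIFO simulation (capacity=6):
  1. access 84: MISS. Cache (old->new): [84]
  2. access 92: MISS. Cache (old->new): [84 92]
  3. access 84: HIT. Cache (old->new): [84 92]
  4. access 60: MISS. Cache (old->new): [84 92 60]
  5. access 60: HIT. Cache (old->new): [84 92 60]
  6. access 73: MISS. Cache (old->new): [84 92 60 73]
  7. access 60: HIT. Cache (old->new): [84 92 60 73]
  8. access 73: HIT. Cache (old->new): [84 92 60 73]
  9. access 50: MISS. Cache (old->new): [84 92 60 73 50]
  10. access 36: MISS. Cache (old->new): [84 92 60 73 50 36]
  11. access 50: HIT. Cache (old->new): [84 92 60 73 50 36]
  12. access 73: HIT. Cache (old->new): [84 92 60 73 50 36]
  13. access 50: HIT. Cache (old->new): [84 92 60 73 50 36]
  14. access 73: HIT. Cache (old->new): [84 92 60 73 50 36]
  15. access 36: HIT. Cache (old->new): [84 92 60 73 50 36]
  16. access 73: HIT. Cache (old->new): [84 92 60 73 50 36]
  17. access 92: HIT. Cache (old->new): [84 92 60 73 50 36]
  18. access 73: HIT. Cache (old->new): [84 92 60 73 50 36]
  19. access 84: HIT. Cache (old->new): [84 92 60 73 50 36]
  20. access 73: HIT. Cache (old->new): [84 92 60 73 50 36]
  21. access 72: MISS, evict 84. Cache (old->new): [92 60 73 50 36 72]
  22. access 84: MISS, evict 92. Cache (old->new): [60 73 50 36 72 84]
  23. access 73: HIT. Cache (old->new): [60 73 50 36 72 84]
  24. access 60: HIT. Cache (old->new): [60 73 50 36 72 84]
  25. access 73: HIT. Cache (old->new): [60 73 50 36 72 84]
  26. access 60: HIT. Cache (old->new): [60 73 50 36 72 84]
  27. access 73: HIT. Cache (old->new): [60 73 50 36 72 84]
Total: 19 hits, 8 misses, 2 evictions

Hit rate = 19/27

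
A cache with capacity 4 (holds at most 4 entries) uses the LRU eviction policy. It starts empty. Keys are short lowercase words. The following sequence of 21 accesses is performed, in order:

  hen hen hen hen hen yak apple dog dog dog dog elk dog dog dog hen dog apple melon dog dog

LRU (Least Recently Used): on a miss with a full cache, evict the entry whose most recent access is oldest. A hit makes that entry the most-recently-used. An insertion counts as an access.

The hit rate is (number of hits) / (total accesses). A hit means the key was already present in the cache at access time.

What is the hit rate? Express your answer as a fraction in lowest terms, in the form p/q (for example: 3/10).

LRU simulation (capacity=4):
  1. access hen: MISS. Cache (LRU->MRU): [hen]
  2. access hen: HIT. Cache (LRU->MRU): [hen]
  3. access hen: HIT. Cache (LRU->MRU): [hen]
  4. access hen: HIT. Cache (LRU->MRU): [hen]
  5. access hen: HIT. Cache (LRU->MRU): [hen]
  6. access yak: MISS. Cache (LRU->MRU): [hen yak]
  7. access apple: MISS. Cache (LRU->MRU): [hen yak apple]
  8. access dog: MISS. Cache (LRU->MRU): [hen yak apple dog]
  9. access dog: HIT. Cache (LRU->MRU): [hen yak apple dog]
  10. access dog: HIT. Cache (LRU->MRU): [hen yak apple dog]
  11. access dog: HIT. Cache (LRU->MRU): [hen yak apple dog]
  12. access elk: MISS, evict hen. Cache (LRU->MRU): [yak apple dog elk]
  13. access dog: HIT. Cache (LRU->MRU): [yak apple elk dog]
  14. access dog: HIT. Cache (LRU->MRU): [yak apple elk dog]
  15. access dog: HIT. Cache (LRU->MRU): [yak apple elk dog]
  16. access hen: MISS, evict yak. Cache (LRU->MRU): [apple elk dog hen]
  17. access dog: HIT. Cache (LRU->MRU): [apple elk hen dog]
  18. access apple: HIT. Cache (LRU->MRU): [elk hen dog apple]
  19. access melon: MISS, evict elk. Cache (LRU->MRU): [hen dog apple melon]
  20. access dog: HIT. Cache (LRU->MRU): [hen apple melon dog]
  21. access dog: HIT. Cache (LRU->MRU): [hen apple melon dog]
Total: 14 hits, 7 misses, 3 evictions

Hit rate = 14/21 = 2/3

Answer: 2/3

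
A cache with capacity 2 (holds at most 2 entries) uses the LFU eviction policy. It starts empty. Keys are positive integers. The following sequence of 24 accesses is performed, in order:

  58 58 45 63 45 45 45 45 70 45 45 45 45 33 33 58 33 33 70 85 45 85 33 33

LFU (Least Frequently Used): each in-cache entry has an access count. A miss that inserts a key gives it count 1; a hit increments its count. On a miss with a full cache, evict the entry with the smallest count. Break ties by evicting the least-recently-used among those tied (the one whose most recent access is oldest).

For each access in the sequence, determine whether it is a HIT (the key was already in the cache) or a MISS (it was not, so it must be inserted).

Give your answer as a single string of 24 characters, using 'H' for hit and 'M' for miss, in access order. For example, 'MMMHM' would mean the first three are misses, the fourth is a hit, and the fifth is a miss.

LFU simulation (capacity=2):
  1. access 58: MISS. Cache: [58(c=1)]
  2. access 58: HIT, count now 2. Cache: [58(c=2)]
  3. access 45: MISS. Cache: [45(c=1) 58(c=2)]
  4. access 63: MISS, evict 45(c=1). Cache: [63(c=1) 58(c=2)]
  5. access 45: MISS, evict 63(c=1). Cache: [45(c=1) 58(c=2)]
  6. access 45: HIT, count now 2. Cache: [58(c=2) 45(c=2)]
  7. access 45: HIT, count now 3. Cache: [58(c=2) 45(c=3)]
  8. access 45: HIT, count now 4. Cache: [58(c=2) 45(c=4)]
  9. access 70: MISS, evict 58(c=2). Cache: [70(c=1) 45(c=4)]
  10. access 45: HIT, count now 5. Cache: [70(c=1) 45(c=5)]
  11. access 45: HIT, count now 6. Cache: [70(c=1) 45(c=6)]
  12. access 45: HIT, count now 7. Cache: [70(c=1) 45(c=7)]
  13. access 45: HIT, count now 8. Cache: [70(c=1) 45(c=8)]
  14. access 33: MISS, evict 70(c=1). Cache: [33(c=1) 45(c=8)]
  15. access 33: HIT, count now 2. Cache: [33(c=2) 45(c=8)]
  16. access 58: MISS, evict 33(c=2). Cache: [58(c=1) 45(c=8)]
  17. access 33: MISS, evict 58(c=1). Cache: [33(c=1) 45(c=8)]
  18. access 33: HIT, count now 2. Cache: [33(c=2) 45(c=8)]
  19. access 70: MISS, evict 33(c=2). Cache: [70(c=1) 45(c=8)]
  20. access 85: MISS, evict 70(c=1). Cache: [85(c=1) 45(c=8)]
  21. access 45: HIT, count now 9. Cache: [85(c=1) 45(c=9)]
  22. access 85: HIT, count now 2. Cache: [85(c=2) 45(c=9)]
  23. access 33: MISS, evict 85(c=2). Cache: [33(c=1) 45(c=9)]
  24. access 33: HIT, count now 2. Cache: [33(c=2) 45(c=9)]
Total: 13 hits, 11 misses, 9 evictions

Answer: MHMMMHHHMHHHHMHMMHMMHHMH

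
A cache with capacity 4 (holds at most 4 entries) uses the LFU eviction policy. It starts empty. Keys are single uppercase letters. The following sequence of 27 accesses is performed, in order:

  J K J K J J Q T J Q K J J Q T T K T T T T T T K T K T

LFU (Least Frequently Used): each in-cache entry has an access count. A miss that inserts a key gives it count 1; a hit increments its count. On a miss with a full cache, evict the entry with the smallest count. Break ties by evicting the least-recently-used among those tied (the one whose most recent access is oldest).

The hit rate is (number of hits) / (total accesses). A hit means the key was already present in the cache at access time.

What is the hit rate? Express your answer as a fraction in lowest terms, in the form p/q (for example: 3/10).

LFU simulation (capacity=4):
  1. access J: MISS. Cache: [J(c=1)]
  2. access K: MISS. Cache: [J(c=1) K(c=1)]
  3. access J: HIT, count now 2. Cache: [K(c=1) J(c=2)]
  4. access K: HIT, count now 2. Cache: [J(c=2) K(c=2)]
  5. access J: HIT, count now 3. Cache: [K(c=2) J(c=3)]
  6. access J: HIT, count now 4. Cache: [K(c=2) J(c=4)]
  7. access Q: MISS. Cache: [Q(c=1) K(c=2) J(c=4)]
  8. access T: MISS. Cache: [Q(c=1) T(c=1) K(c=2) J(c=4)]
  9. access J: HIT, count now 5. Cache: [Q(c=1) T(c=1) K(c=2) J(c=5)]
  10. access Q: HIT, count now 2. Cache: [T(c=1) K(c=2) Q(c=2) J(c=5)]
  11. access K: HIT, count now 3. Cache: [T(c=1) Q(c=2) K(c=3) J(c=5)]
  12. access J: HIT, count now 6. Cache: [T(c=1) Q(c=2) K(c=3) J(c=6)]
  13. access J: HIT, count now 7. Cache: [T(c=1) Q(c=2) K(c=3) J(c=7)]
  14. access Q: HIT, count now 3. Cache: [T(c=1) K(c=3) Q(c=3) J(c=7)]
  15. access T: HIT, count now 2. Cache: [T(c=2) K(c=3) Q(c=3) J(c=7)]
  16. access T: HIT, count now 3. Cache: [K(c=3) Q(c=3) T(c=3) J(c=7)]
  17. access K: HIT, count now 4. Cache: [Q(c=3) T(c=3) K(c=4) J(c=7)]
  18. access T: HIT, count now 4. Cache: [Q(c=3) K(c=4) T(c=4) J(c=7)]
  19. access T: HIT, count now 5. Cache: [Q(c=3) K(c=4) T(c=5) J(c=7)]
  20. access T: HIT, count now 6. Cache: [Q(c=3) K(c=4) T(c=6) J(c=7)]
  21. access T: HIT, count now 7. Cache: [Q(c=3) K(c=4) J(c=7) T(c=7)]
  22. access T: HIT, count now 8. Cache: [Q(c=3) K(c=4) J(c=7) T(c=8)]
  23. access T: HIT, count now 9. Cache: [Q(c=3) K(c=4) J(c=7) T(c=9)]
  24. access K: HIT, count now 5. Cache: [Q(c=3) K(c=5) J(c=7) T(c=9)]
  25. access T: HIT, count now 10. Cache: [Q(c=3) K(c=5) J(c=7) T(c=10)]
  26. access K: HIT, count now 6. Cache: [Q(c=3) K(c=6) J(c=7) T(c=10)]
  27. access T: HIT, count now 11. Cache: [Q(c=3) K(c=6) J(c=7) T(c=11)]
Total: 23 hits, 4 misses, 0 evictions

Hit rate = 23/27

Answer: 23/27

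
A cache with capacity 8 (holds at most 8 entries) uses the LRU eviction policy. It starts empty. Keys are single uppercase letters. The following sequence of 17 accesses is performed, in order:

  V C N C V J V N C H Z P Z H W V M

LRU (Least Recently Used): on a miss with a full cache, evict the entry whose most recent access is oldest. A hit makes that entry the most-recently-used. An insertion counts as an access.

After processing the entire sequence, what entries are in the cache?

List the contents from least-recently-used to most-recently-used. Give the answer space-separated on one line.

LRU simulation (capacity=8):
  1. access V: MISS. Cache (LRU->MRU): [V]
  2. access C: MISS. Cache (LRU->MRU): [V C]
  3. access N: MISS. Cache (LRU->MRU): [V C N]
  4. access C: HIT. Cache (LRU->MRU): [V N C]
  5. access V: HIT. Cache (LRU->MRU): [N C V]
  6. access J: MISS. Cache (LRU->MRU): [N C V J]
  7. access V: HIT. Cache (LRU->MRU): [N C J V]
  8. access N: HIT. Cache (LRU->MRU): [C J V N]
  9. access C: HIT. Cache (LRU->MRU): [J V N C]
  10. access H: MISS. Cache (LRU->MRU): [J V N C H]
  11. access Z: MISS. Cache (LRU->MRU): [J V N C H Z]
  12. access P: MISS. Cache (LRU->MRU): [J V N C H Z P]
  13. access Z: HIT. Cache (LRU->MRU): [J V N C H P Z]
  14. access H: HIT. Cache (LRU->MRU): [J V N C P Z H]
  15. access W: MISS. Cache (LRU->MRU): [J V N C P Z H W]
  16. access V: HIT. Cache (LRU->MRU): [J N C P Z H W V]
  17. access M: MISS, evict J. Cache (LRU->MRU): [N C P Z H W V M]
Total: 8 hits, 9 misses, 1 evictions

Answer: N C P Z H W V M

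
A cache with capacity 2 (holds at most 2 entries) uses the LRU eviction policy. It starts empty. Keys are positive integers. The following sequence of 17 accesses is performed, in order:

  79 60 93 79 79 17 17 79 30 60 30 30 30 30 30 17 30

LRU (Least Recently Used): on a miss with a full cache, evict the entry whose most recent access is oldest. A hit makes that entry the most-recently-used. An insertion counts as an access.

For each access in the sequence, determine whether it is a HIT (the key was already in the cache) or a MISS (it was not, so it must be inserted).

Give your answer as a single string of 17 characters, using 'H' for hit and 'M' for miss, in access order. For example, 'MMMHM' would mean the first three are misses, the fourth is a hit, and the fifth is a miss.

Answer: MMMMHMHHMMHHHHHMH

Derivation:
LRU simulation (capacity=2):
  1. access 79: MISS. Cache (LRU->MRU): [79]
  2. access 60: MISS. Cache (LRU->MRU): [79 60]
  3. access 93: MISS, evict 79. Cache (LRU->MRU): [60 93]
  4. access 79: MISS, evict 60. Cache (LRU->MRU): [93 79]
  5. access 79: HIT. Cache (LRU->MRU): [93 79]
  6. access 17: MISS, evict 93. Cache (LRU->MRU): [79 17]
  7. access 17: HIT. Cache (LRU->MRU): [79 17]
  8. access 79: HIT. Cache (LRU->MRU): [17 79]
  9. access 30: MISS, evict 17. Cache (LRU->MRU): [79 30]
  10. access 60: MISS, evict 79. Cache (LRU->MRU): [30 60]
  11. access 30: HIT. Cache (LRU->MRU): [60 30]
  12. access 30: HIT. Cache (LRU->MRU): [60 30]
  13. access 30: HIT. Cache (LRU->MRU): [60 30]
  14. access 30: HIT. Cache (LRU->MRU): [60 30]
  15. access 30: HIT. Cache (LRU->MRU): [60 30]
  16. access 17: MISS, evict 60. Cache (LRU->MRU): [30 17]
  17. access 30: HIT. Cache (LRU->MRU): [17 30]
Total: 9 hits, 8 misses, 6 evictions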